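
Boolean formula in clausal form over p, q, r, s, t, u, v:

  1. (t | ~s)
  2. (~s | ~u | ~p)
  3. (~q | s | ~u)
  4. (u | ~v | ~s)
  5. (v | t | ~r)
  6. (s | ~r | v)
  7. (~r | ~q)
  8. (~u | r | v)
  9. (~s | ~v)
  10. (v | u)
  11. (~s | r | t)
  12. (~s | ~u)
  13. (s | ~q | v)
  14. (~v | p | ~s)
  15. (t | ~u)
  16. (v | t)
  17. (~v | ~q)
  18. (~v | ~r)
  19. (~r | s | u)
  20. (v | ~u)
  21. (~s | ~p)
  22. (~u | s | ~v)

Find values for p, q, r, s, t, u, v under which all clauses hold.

p = F, q = F, r = F, s = F, t = T, u = F, v = T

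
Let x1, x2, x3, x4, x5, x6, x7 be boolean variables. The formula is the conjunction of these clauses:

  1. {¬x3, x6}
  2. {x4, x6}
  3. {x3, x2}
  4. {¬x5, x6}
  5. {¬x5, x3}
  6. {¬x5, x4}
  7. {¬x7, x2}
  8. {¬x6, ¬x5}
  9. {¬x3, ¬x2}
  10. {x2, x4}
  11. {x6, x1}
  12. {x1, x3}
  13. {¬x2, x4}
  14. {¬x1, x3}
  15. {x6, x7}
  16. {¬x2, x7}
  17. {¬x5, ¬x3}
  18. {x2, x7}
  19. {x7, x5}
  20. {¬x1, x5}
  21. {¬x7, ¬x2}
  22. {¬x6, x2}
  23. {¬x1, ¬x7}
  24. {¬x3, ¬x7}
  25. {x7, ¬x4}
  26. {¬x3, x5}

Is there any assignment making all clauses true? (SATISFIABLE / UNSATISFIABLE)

UNSATISFIABLE

x2 = True:
  propagation gives x3=False, x5=False, x1=True; an empty clause results — contradiction.
x2 = False:
  propagation gives x3=True, x6=True; an empty clause results — contradiction.
Every branch closes, so no satisfying assignment exists.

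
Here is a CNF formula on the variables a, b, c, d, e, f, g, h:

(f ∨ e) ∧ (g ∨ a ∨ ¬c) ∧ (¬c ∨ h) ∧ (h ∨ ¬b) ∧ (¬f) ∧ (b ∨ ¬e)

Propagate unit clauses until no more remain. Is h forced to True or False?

True

(¬f) stands alone — f = False.
(f ∨ e): since f = False, the clause reduces to (e). e = True.
(b ∨ ¬e) with e = True leaves only b, so b = True.
In (¬b ∨ h), ¬b is now false; h must hold, so h = True.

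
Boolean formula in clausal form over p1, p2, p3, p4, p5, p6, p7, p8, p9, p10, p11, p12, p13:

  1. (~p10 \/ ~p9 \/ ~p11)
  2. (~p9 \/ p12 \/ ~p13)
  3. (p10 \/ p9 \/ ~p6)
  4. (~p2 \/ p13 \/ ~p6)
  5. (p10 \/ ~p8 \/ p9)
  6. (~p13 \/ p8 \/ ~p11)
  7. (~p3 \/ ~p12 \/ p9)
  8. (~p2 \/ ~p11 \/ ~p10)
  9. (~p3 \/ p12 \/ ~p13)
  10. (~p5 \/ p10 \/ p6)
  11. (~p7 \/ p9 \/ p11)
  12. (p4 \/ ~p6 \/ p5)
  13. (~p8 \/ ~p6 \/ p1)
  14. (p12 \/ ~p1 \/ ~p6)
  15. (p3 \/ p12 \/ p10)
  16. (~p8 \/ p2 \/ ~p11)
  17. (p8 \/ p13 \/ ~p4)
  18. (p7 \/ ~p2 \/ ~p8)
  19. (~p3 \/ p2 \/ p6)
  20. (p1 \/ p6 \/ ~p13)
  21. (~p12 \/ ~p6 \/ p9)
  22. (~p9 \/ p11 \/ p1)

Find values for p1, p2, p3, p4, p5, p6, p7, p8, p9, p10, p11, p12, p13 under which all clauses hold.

Branch on p1: take p1 = True.
Branch on p2: take p2 = False.
Try p3 = False.
For the remaining variables, p4 = True, p5 = True, p6 = False, p7 = False, p8 = True, p9 = False, p10 = True, p11 = False, p12 = True, p13 = False works.
Every clause has at least one true literal under this assignment.

p1 = T  p2 = F  p3 = F  p4 = T  p5 = T  p6 = F  p7 = F  p8 = T  p9 = F  p10 = T  p11 = F  p12 = T  p13 = F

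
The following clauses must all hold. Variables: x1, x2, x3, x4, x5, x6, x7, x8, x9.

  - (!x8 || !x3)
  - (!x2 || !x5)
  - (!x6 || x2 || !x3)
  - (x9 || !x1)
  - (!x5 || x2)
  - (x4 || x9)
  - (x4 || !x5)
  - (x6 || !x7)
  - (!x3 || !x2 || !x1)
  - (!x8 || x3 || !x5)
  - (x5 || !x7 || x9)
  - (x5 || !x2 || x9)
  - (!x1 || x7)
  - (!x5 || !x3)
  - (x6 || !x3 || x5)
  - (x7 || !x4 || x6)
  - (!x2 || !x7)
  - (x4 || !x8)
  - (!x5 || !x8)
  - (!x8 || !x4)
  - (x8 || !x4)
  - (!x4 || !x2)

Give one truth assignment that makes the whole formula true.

Pure literal: x9 appears only positively; assign x9 = True.
Branch on x1: take x1 = True.
  then x7 is forced to True.
  then x6 is forced to True.
  then x2 is forced to False.
  then x3 is forced to False.
  then x5 is forced to False.
Try x4 = False.
  then x8 is forced to False.

x1 = True, x2 = False, x3 = False, x4 = False, x5 = False, x6 = True, x7 = True, x8 = False, x9 = True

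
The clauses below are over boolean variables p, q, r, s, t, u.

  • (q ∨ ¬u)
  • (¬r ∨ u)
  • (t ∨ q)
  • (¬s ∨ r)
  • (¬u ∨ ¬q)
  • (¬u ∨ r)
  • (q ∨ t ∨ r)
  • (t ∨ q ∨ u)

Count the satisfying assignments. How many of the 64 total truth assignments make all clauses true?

Satisfying assignments:
  p=0 q=0 r=0 s=0 t=1 u=0
  p=0 q=1 r=0 s=0 t=0 u=0
  p=0 q=1 r=0 s=0 t=1 u=0
  p=1 q=0 r=0 s=0 t=1 u=0
  p=1 q=1 r=0 s=0 t=0 u=0
  p=1 q=1 r=0 s=0 t=1 u=0
That's 6 in total.

6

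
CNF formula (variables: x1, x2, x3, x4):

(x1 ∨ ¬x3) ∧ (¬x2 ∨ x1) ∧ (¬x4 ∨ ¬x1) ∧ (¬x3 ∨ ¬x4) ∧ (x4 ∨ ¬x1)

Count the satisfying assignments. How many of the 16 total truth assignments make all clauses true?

2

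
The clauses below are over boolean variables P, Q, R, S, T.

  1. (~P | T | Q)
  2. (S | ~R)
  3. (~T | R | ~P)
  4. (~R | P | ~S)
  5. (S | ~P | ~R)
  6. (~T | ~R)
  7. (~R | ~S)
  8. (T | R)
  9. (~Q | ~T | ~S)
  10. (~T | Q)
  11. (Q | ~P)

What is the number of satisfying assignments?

The models are:
  P=0 Q=1 R=0 S=0 T=1
That's 1 in total.

1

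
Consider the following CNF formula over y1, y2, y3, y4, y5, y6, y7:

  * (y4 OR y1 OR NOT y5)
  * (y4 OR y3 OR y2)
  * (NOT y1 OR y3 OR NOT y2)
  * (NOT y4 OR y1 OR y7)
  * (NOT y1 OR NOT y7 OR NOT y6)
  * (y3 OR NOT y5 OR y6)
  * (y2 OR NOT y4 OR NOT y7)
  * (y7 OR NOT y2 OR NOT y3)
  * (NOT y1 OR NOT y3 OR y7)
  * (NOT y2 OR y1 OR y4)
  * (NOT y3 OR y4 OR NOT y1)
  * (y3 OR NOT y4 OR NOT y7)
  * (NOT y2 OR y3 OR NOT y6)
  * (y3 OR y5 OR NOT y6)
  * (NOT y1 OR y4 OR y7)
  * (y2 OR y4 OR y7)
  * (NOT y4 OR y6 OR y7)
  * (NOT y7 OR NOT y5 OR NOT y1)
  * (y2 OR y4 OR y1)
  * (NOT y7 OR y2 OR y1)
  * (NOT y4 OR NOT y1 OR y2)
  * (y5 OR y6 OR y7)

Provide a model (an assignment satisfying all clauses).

y1 = F, y2 = T, y3 = T, y4 = T, y5 = T, y6 = F, y7 = T

Check each clause:
  1. (y4 OR y1 OR NOT y5) — y4 is true.
  2. (y4 OR y3 OR y2) — y2 is true.
  3. (NOT y1 OR NOT y2 OR y3) — y3 is true.
  4. (NOT y4 OR y1 OR y7) — y7 is true.
  5. (NOT y6 OR NOT y1 OR NOT y7) — NOT y6 is true.
  6. (y6 OR NOT y5 OR y3) — y3 is true.
  7. (NOT y7 OR NOT y4 OR y2) — y2 is true.
  8. (y7 OR NOT y2 OR NOT y3) — y7 is true.
  9. (NOT y1 OR NOT y3 OR y7) — NOT y1 is true.
  10. (NOT y2 OR y4 OR y1) — y4 is true.
  11. (NOT y1 OR y4 OR NOT y3) — y4 is true.
  12. (NOT y7 OR y3 OR NOT y4) — y3 is true.
  13. (NOT y2 OR y3 OR NOT y6) — NOT y6 is true.
  14. (NOT y6 OR y3 OR y5) — NOT y6 is true.
  15. (y4 OR NOT y1 OR y7) — y4 is true.
  16. (y7 OR y4 OR y2) — y2 is true.
  17. (NOT y4 OR y6 OR y7) — y7 is true.
  18. (NOT y1 OR NOT y5 OR NOT y7) — NOT y1 is true.
  19. (y2 OR y4 OR y1) — y2 is true.
  20. (NOT y7 OR y1 OR y2) — y2 is true.
  21. (NOT y1 OR NOT y4 OR y2) — y2 is true.
  22. (y7 OR y6 OR y5) — y5 is true.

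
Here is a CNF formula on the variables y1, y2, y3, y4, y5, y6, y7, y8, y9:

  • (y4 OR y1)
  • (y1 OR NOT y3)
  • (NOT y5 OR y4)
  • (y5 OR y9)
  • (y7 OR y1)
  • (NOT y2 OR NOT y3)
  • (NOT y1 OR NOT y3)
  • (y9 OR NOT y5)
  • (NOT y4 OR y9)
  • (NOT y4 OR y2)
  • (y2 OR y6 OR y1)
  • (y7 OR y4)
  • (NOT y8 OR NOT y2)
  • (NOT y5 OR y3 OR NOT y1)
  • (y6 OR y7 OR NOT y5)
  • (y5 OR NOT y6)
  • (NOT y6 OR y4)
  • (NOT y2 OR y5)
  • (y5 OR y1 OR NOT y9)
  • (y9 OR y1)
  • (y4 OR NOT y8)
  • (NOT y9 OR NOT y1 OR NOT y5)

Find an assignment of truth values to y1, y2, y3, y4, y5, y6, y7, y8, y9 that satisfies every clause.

y1=0  y2=1  y3=0  y4=1  y5=1  y6=0  y7=1  y8=0  y9=1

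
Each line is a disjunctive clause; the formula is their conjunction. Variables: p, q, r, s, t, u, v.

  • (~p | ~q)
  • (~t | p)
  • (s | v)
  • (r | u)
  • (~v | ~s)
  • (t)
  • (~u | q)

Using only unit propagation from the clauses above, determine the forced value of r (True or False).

True

(t) is a unit clause: t = True.
From (~t | p) and t = True: p = True.
(~p | ~q): since p = True, the clause reduces to (~q). q = False.
In (~u | q), q is now false; ~u must hold, so u = False.
(r | u): since u = False, the clause reduces to (r). r = True.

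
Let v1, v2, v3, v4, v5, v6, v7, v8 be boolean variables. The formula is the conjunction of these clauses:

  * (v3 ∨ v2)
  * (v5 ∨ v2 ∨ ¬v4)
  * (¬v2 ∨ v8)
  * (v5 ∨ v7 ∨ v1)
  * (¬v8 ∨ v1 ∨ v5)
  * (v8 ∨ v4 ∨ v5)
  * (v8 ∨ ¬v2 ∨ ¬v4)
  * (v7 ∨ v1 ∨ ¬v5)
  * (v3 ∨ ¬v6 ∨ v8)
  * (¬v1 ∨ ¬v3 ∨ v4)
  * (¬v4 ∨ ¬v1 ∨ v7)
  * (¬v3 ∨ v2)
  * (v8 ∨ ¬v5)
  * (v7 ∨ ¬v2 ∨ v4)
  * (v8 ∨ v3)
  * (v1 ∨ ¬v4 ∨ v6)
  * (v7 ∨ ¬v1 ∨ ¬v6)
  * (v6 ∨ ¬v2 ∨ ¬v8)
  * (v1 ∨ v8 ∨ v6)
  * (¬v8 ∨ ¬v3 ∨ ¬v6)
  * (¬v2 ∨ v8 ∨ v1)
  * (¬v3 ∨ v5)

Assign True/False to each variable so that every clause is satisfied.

Pure literal: v7 appears only positively; assign v7 = True.
Set v1 = True and propagate.
Try v2 = True.
  then v8 is forced to True.
  then v6 is forced to True.
  then v3 is forced to False.
v4, v5 are now unconstrained; take v4 = False, v5 = True.
Every clause has at least one true literal under this assignment.

v1 = T  v2 = T  v3 = F  v4 = F  v5 = T  v6 = T  v7 = T  v8 = T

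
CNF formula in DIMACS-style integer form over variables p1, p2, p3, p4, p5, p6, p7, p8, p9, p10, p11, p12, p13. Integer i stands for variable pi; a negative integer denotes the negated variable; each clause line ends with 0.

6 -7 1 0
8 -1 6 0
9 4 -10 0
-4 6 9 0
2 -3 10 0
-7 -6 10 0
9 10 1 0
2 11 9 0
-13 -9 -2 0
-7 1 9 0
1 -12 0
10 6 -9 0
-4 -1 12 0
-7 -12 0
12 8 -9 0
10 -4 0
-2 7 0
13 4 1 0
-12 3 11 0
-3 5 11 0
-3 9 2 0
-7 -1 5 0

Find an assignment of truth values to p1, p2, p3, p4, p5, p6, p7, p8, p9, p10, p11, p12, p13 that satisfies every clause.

p1=True, p2=False, p3=False, p4=False, p5=False, p6=False, p7=False, p8=True, p9=False, p10=False, p11=True, p12=False, p13=False

Pure literal: p8 appears only positively; assign p8 = True.
Pure literal: p11 appears only positively; assign p11 = True.
Branch on p1: take p1 = True.
The remaining clauses are satisfied by p2 = False, p3 = False, p4 = False, p5 = False, p6 = False, p7 = False, p9 = False, p10 = False, p12 = False, p13 = False.
Check each clause:
  1. (p1 | p6 | ~p7) — ~p7 is true.
  2. (~p1 | p6 | p8) — p8 is true.
  3. (p9 | ~p10 | p4) — ~p10 is true.
  4. (~p4 | p9 | p6) — ~p4 is true.
  5. (p2 | ~p3 | p10) — ~p3 is true.
  6. (~p6 | ~p7 | p10) — ~p7 is true.
  7. (p10 | p9 | p1) — p1 is true.
  8. (p2 | p11 | p9) — p11 is true.
  9. (~p9 | ~p2 | ~p13) — ~p13 is true.
  10. (p1 | p9 | ~p7) — ~p7 is true.
  11. (~p12 | p1) — p1 is true.
  12. (~p9 | p6 | p10) — ~p9 is true.
  13. (~p4 | p12 | ~p1) — ~p4 is true.
  14. (~p12 | ~p7) — ~p7 is true.
  15. (p8 | p12 | ~p9) — p8 is true.
  16. (p10 | ~p4) — ~p4 is true.
  17. (~p2 | p7) — ~p2 is true.
  18. (p1 | p13 | p4) — p1 is true.
  19. (~p12 | p3 | p11) — p11 is true.
  20. (p5 | ~p3 | p11) — ~p3 is true.
  21. (p2 | p9 | ~p3) — ~p3 is true.
  22. (~p1 | p5 | ~p7) — ~p7 is true.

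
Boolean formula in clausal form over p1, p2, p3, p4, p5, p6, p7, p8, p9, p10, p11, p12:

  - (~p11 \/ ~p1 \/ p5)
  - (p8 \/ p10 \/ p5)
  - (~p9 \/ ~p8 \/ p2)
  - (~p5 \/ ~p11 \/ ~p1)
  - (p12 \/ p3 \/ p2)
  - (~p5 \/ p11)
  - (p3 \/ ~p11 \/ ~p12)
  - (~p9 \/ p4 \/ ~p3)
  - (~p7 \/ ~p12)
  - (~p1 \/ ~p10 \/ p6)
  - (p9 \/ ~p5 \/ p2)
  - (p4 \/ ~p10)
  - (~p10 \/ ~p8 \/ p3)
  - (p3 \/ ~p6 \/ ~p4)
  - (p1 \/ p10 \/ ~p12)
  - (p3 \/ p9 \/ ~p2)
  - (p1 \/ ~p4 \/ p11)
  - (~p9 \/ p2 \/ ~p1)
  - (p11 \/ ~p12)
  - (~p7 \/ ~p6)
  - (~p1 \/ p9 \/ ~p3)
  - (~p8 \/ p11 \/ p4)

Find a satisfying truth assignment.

Pure literal: p7 appears only negated; assign p7 = False.
Set p1 = False and propagate.
Branch on p2: take p2 = True.
Branch on p3: take p3 = True.
For the remaining variables, p4 = True, p5 = True, p6 = True, p8 = False, p9 = False, p10 = False, p11 = True, p12 = False works.
Every clause has at least one true literal under this assignment.
Check each clause:
  1. (p5 \/ ~p11 \/ ~p1) — p5 is true.
  2. (p8 \/ p10 \/ p5) — p5 is true.
  3. (p2 \/ ~p8 \/ ~p9) — ~p8 is true.
  4. (~p5 \/ ~p1 \/ ~p11) — ~p1 is true.
  5. (p12 \/ p2 \/ p3) — p2 is true.
  6. (~p5 \/ p11) — p11 is true.
  7. (~p12 \/ ~p11 \/ p3) — p3 is true.
  8. (~p3 \/ p4 \/ ~p9) — p4 is true.
  9. (~p12 \/ ~p7) — ~p7 is true.
  10. (~p1 \/ ~p10 \/ p6) — ~p1 is true.
  11. (p2 \/ p9 \/ ~p5) — p2 is true.
  12. (p4 \/ ~p10) — p4 is true.
  13. (~p8 \/ p3 \/ ~p10) — ~p8 is true.
  14. (~p4 \/ p3 \/ ~p6) — p3 is true.
  15. (p1 \/ ~p12 \/ p10) — ~p12 is true.
  16. (~p2 \/ p3 \/ p9) — p3 is true.
  17. (p1 \/ ~p4 \/ p11) — p11 is true.
  18. (~p1 \/ ~p9 \/ p2) — p2 is true.
  19. (p11 \/ ~p12) — p11 is true.
  20. (~p7 \/ ~p6) — ~p7 is true.
  21. (~p1 \/ p9 \/ ~p3) — ~p1 is true.
  22. (p11 \/ ~p8 \/ p4) — ~p8 is true.

p1 = False, p2 = True, p3 = True, p4 = True, p5 = True, p6 = True, p7 = False, p8 = False, p9 = False, p10 = False, p11 = True, p12 = False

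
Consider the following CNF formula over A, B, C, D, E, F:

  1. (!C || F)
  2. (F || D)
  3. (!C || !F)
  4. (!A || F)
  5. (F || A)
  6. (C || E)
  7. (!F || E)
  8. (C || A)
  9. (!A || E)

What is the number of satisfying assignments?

Satisfying assignments:
  A=1 B=0 C=0 D=0 E=1 F=1
  A=1 B=0 C=0 D=1 E=1 F=1
  A=1 B=1 C=0 D=0 E=1 F=1
  A=1 B=1 C=0 D=1 E=1 F=1
Count: 4.

4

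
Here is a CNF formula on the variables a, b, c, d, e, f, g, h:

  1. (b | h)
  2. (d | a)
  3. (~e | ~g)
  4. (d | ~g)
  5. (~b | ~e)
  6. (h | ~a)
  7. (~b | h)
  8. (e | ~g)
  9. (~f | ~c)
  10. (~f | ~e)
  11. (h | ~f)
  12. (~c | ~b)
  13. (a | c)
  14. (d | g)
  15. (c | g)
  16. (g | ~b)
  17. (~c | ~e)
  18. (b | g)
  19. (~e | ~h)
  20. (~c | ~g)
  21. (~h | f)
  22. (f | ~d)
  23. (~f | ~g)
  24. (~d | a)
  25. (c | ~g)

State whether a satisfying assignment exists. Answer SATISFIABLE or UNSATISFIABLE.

UNSATISFIABLE

g = True:
  propagation gives e=False; an empty clause results — contradiction.
g = False:
  propagation gives d=True, c=True, f=False; an empty clause results — contradiction.
Every branch closes, so no satisfying assignment exists.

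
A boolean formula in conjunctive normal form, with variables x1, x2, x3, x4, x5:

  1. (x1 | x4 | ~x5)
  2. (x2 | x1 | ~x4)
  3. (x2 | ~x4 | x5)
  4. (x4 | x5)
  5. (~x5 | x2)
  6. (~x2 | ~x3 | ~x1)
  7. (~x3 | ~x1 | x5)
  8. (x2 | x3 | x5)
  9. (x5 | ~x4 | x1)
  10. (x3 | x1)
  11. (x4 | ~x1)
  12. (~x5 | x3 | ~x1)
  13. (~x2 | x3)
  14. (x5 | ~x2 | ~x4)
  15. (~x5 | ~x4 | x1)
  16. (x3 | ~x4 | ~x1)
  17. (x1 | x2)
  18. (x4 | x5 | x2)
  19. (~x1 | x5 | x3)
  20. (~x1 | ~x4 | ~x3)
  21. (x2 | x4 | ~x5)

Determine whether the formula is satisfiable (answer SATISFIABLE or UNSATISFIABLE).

x1 = True:
  propagation gives x4=True, x3=True; an empty clause results — contradiction.
x1 = False:
  x4 = True:
    propagation gives x5=True; an empty clause results — contradiction.
  x4 = False:
    propagation gives x5=False; an empty clause results — contradiction.
Every branch closes, so no satisfying assignment exists.

UNSATISFIABLE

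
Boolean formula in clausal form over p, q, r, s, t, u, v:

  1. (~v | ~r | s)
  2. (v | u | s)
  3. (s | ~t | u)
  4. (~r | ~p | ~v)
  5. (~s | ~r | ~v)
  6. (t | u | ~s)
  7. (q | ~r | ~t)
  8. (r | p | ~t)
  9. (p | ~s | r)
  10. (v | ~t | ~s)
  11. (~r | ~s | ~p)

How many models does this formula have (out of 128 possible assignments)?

32

Split on s, then r.
  s=T, r=T: remaining (p,q,t,u,v) ∈ {(F,F,F,T,F); (F,T,F,T,F)} — 2.
  s=T, r=F: q free; 4 ways for (p,t,u,v) × 2^1 = 8.
  s=F, r=T: p free; 3 ways for (q,t,u,v) × 2^1 = 6.
  s=F, r=F: q free; 8 ways for (p,t,u,v) × 2^1 = 16.
Total: 2 + 8 + 6 + 16 = 32.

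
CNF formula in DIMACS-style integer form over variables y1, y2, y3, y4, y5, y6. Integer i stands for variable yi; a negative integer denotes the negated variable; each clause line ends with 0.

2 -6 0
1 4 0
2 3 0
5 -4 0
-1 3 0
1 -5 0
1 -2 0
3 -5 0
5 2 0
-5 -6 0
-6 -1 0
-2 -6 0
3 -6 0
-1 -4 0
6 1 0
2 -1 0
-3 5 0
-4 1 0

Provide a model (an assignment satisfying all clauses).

y1=T, y2=T, y3=T, y4=F, y5=T, y6=F

Branch on y1: take y1 = True.
  then y3 is forced to True.
  then y6 is forced to False.
  then y4 is forced to False.
  then y2 is forced to True.
  then y5 is forced to True.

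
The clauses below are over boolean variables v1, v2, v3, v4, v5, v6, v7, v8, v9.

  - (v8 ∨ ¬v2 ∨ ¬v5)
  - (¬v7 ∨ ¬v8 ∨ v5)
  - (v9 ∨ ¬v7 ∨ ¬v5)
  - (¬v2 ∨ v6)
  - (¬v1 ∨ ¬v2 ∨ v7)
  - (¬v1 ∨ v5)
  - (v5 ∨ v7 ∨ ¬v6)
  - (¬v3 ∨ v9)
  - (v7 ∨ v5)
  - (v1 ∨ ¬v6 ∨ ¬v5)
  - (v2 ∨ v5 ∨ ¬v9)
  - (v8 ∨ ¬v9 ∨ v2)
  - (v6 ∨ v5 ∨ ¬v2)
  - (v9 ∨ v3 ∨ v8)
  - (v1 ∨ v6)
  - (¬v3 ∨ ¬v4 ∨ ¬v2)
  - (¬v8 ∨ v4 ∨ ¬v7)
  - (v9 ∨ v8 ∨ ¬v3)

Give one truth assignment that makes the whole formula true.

v1=F, v2=T, v3=F, v4=F, v5=F, v6=T, v7=T, v8=F, v9=T

Try v1 = False.
  then v6 is forced to True.
  then v5 is forced to False.
  then v7 is forced to True.
  then v8 is forced to False.
Set v2 = True and propagate.
Set v3 = False and propagate.
  then v9 is forced to True.
v4 is now unconstrained; take v4 = False.
Every clause has at least one true literal under this assignment.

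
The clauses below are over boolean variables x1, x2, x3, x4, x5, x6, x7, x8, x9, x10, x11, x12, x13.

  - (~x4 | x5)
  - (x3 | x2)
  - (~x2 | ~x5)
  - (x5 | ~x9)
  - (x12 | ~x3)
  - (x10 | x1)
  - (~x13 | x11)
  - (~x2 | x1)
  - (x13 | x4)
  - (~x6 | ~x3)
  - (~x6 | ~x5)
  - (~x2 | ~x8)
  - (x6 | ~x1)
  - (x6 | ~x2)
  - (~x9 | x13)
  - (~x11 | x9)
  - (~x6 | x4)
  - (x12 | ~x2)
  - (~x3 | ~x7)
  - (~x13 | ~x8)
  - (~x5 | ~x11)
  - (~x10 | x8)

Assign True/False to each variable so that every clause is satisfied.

x1=False, x2=False, x3=True, x4=True, x5=True, x6=False, x7=False, x8=True, x9=False, x10=True, x11=False, x12=True, x13=False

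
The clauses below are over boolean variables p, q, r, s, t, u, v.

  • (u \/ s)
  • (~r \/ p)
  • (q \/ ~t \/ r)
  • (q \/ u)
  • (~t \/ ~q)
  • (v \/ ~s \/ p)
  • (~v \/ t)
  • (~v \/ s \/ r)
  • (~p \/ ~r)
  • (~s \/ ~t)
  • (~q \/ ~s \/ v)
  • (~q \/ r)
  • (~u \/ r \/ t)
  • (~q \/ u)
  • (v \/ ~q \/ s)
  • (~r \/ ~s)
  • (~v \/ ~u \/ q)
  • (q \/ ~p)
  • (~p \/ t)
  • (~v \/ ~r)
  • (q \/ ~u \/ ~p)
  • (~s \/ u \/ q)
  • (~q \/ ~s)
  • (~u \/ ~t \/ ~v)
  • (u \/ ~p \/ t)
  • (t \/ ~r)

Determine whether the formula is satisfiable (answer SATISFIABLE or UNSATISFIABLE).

q = True:
  propagation gives t=False, v=False, s=False; an empty clause results — contradiction.
q = False:
  propagation gives u=True, v=False, p=False, r=False; an empty clause results — contradiction.
Every branch closes, so no satisfying assignment exists.

UNSATISFIABLE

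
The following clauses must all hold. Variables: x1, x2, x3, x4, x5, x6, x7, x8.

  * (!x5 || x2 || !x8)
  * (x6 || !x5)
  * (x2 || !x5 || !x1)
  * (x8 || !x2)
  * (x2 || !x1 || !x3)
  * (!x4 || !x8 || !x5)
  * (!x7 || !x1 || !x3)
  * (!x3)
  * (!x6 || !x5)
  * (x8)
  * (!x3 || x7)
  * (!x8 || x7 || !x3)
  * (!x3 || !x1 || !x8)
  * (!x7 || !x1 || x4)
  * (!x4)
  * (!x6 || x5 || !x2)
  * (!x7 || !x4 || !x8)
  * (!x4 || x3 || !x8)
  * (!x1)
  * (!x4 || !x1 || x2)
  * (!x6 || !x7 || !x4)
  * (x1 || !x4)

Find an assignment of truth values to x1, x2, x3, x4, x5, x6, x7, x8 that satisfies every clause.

x1=0, x2=1, x3=0, x4=0, x5=0, x6=0, x7=1, x8=1

The clause (!x3) is unit: x3 must be False.
Unit propagation: (x8) forces x8 = True.
Unit propagation: (!x4) forces x4 = False.
Unit propagation: (!x1) forces x1 = False.
Branch on x2: take x2 = True.
Set x5 = False and propagate.
  then x6 is forced to False.
x7 is now unconstrained; take x7 = True.
Every clause has at least one true literal under this assignment.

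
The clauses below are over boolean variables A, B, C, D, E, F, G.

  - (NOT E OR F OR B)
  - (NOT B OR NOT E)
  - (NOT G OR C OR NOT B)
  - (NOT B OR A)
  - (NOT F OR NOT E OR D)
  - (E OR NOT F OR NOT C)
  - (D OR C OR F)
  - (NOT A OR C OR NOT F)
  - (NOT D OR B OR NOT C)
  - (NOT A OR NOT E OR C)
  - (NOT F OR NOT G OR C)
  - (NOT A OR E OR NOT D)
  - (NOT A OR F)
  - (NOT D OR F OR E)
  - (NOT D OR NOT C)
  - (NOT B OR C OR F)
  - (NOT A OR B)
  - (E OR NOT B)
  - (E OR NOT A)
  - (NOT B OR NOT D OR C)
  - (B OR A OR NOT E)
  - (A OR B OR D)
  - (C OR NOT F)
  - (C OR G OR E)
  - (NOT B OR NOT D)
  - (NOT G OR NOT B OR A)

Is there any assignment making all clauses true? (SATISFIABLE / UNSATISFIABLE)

UNSATISFIABLE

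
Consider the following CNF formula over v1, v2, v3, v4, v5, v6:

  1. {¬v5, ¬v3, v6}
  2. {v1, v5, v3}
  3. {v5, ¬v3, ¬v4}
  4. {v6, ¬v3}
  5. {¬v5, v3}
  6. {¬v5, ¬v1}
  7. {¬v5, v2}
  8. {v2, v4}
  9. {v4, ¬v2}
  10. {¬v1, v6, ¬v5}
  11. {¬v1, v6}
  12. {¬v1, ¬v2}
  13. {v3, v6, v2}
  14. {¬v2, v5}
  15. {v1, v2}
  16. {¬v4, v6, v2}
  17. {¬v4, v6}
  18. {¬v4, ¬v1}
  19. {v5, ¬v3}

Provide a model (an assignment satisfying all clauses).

Pure literal: v6 appears only positively; assign v6 = True.
Set v1 = False and propagate.
  then v2 is forced to True.
  then v4 is forced to True.
  then v5 is forced to True.
  then v3 is forced to True.

v1 = F, v2 = T, v3 = T, v4 = T, v5 = T, v6 = T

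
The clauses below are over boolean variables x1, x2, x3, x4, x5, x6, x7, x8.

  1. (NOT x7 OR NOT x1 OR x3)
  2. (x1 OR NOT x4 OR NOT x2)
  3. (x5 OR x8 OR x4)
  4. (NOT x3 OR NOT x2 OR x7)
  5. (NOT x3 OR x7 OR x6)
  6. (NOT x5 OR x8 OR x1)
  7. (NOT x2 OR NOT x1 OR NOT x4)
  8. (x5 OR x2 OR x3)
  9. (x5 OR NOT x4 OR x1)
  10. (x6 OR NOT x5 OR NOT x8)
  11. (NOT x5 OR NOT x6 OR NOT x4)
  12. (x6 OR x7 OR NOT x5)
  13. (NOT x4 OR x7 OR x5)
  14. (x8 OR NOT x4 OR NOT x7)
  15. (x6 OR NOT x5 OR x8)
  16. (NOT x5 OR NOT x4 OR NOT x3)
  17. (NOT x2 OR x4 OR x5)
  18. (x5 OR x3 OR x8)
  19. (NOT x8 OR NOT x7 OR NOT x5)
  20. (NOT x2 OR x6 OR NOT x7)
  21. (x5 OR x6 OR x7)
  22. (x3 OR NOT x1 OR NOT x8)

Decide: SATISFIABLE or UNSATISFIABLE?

Set x1 = True and propagate.
Branch on x2: take x2 = False.
Branch on x3: take x3 = True.
For the remaining variables, x4 = True, x5 = False, x6 = True, x7 = True, x8 = True works.
Every clause has at least one true literal under this assignment.
So x1=True  x2=False  x3=True  x4=True  x5=False  x6=True  x7=True  x8=True is a satisfying assignment.

SATISFIABLE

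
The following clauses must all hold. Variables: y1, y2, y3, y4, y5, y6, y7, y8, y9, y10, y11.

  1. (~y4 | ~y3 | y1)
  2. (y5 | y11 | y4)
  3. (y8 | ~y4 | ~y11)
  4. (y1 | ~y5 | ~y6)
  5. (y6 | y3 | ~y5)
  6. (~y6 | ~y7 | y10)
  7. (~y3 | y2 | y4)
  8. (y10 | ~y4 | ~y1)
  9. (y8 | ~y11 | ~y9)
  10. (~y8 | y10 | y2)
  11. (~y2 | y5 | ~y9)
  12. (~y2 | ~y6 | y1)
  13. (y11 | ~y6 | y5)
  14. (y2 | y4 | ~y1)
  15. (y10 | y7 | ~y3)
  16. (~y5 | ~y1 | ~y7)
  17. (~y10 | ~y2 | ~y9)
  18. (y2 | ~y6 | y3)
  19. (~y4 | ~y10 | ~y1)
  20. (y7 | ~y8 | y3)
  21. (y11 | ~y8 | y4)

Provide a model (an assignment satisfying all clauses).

y1 = 0  y2 = 1  y3 = 1  y4 = 0  y5 = 1  y6 = 0  y7 = 1  y8 = 1  y9 = 0  y10 = 0  y11 = 1

Check each clause:
  1. (~y4 | ~y3 | y1) — ~y4 is true.
  2. (y4 | y11 | y5) — y11 is true.
  3. (~y11 | ~y4 | y8) — y8 is true.
  4. (y1 | ~y5 | ~y6) — ~y6 is true.
  5. (~y5 | y6 | y3) — y3 is true.
  6. (y10 | ~y7 | ~y6) — ~y6 is true.
  7. (~y3 | y2 | y4) — y2 is true.
  8. (~y4 | y10 | ~y1) — ~y4 is true.
  9. (~y9 | y8 | ~y11) — y8 is true.
  10. (y2 | ~y8 | y10) — y2 is true.
  11. (y5 | ~y2 | ~y9) — y5 is true.
  12. (y1 | ~y2 | ~y6) — ~y6 is true.
  13. (y11 | y5 | ~y6) — ~y6 is true.
  14. (~y1 | y2 | y4) — y2 is true.
  15. (y7 | y10 | ~y3) — y7 is true.
  16. (~y5 | ~y7 | ~y1) — ~y1 is true.
  17. (~y2 | ~y10 | ~y9) — ~y9 is true.
  18. (y3 | y2 | ~y6) — ~y6 is true.
  19. (~y10 | ~y4 | ~y1) — ~y4 is true.
  20. (y7 | ~y8 | y3) — y3 is true.
  21. (~y8 | y11 | y4) — y11 is true.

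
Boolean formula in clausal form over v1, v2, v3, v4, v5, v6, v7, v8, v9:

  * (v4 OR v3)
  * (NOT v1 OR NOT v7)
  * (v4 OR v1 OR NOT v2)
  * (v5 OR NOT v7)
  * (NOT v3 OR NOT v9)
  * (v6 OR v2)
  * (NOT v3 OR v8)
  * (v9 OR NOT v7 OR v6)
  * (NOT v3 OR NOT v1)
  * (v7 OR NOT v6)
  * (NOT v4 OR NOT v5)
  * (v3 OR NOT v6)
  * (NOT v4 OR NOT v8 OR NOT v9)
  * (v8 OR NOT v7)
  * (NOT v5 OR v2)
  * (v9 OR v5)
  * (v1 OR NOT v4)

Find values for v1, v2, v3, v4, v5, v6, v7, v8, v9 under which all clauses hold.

v1=1, v2=1, v3=0, v4=1, v5=0, v6=0, v7=0, v8=0, v9=1

Check each clause:
  1. (v3 OR v4) — v4 is true.
  2. (NOT v1 OR NOT v7) — NOT v7 is true.
  3. (v4 OR v1 OR NOT v2) — v1 is true.
  4. (v5 OR NOT v7) — NOT v7 is true.
  5. (NOT v3 OR NOT v9) — NOT v3 is true.
  6. (v2 OR v6) — v2 is true.
  7. (NOT v3 OR v8) — NOT v3 is true.
  8. (NOT v7 OR v9 OR v6) — v9 is true.
  9. (NOT v3 OR NOT v1) — NOT v3 is true.
  10. (v7 OR NOT v6) — NOT v6 is true.
  11. (NOT v5 OR NOT v4) — NOT v5 is true.
  12. (NOT v6 OR v3) — NOT v6 is true.
  13. (NOT v4 OR NOT v9 OR NOT v8) — NOT v8 is true.
  14. (v8 OR NOT v7) — NOT v7 is true.
  15. (v2 OR NOT v5) — v2 is true.
  16. (v5 OR v9) — v9 is true.
  17. (NOT v4 OR v1) — v1 is true.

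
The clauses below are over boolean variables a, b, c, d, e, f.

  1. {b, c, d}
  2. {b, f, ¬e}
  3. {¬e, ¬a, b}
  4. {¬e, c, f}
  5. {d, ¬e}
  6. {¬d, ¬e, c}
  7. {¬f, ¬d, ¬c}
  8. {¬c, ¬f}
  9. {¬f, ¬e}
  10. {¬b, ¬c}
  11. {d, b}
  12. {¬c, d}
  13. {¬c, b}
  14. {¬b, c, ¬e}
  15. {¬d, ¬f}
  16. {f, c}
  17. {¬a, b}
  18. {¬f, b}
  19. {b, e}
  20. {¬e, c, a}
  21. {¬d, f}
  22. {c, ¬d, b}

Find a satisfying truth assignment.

a=F, b=T, c=F, d=F, e=F, f=T

Check each clause:
  1. {b, c, d} — b is true.
  2. {b, ¬e, f} — b is true.
  3. {¬a, ¬e, b} — b is true.
  4. {¬e, c, f} — ¬e is true.
  5. {¬e, d} — ¬e is true.
  6. {¬d, ¬e, c} — ¬d is true.
  7. {¬f, ¬c, ¬d} — ¬d is true.
  8. {¬f, ¬c} — ¬c is true.
  9. {¬e, ¬f} — ¬e is true.
  10. {¬c, ¬b} — ¬c is true.
  11. {b, d} — b is true.
  12. {¬c, d} — ¬c is true.
  13. {¬c, b} — b is true.
  14. {c, ¬b, ¬e} — ¬e is true.
  15. {¬d, ¬f} — ¬d is true.
  16. {f, c} — f is true.
  17. {b, ¬a} — b is true.
  18. {¬f, b} — b is true.
  19. {e, b} — b is true.
  20. {a, c, ¬e} — ¬e is true.
  21. {¬d, f} — ¬d is true.
  22. {¬d, c, b} — b is true.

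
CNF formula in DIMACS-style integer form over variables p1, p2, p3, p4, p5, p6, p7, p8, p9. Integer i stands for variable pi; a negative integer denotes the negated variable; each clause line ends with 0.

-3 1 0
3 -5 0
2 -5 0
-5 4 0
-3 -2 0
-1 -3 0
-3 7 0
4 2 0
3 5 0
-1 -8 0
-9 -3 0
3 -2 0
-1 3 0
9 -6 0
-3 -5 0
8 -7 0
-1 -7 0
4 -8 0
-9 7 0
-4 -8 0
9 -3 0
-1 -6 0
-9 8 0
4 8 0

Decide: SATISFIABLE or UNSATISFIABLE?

p3 = True:
  propagation gives p1=True; an empty clause results — contradiction.
p3 = False:
  propagation gives p5=False; an empty clause results — contradiction.
Every branch closes, so no satisfying assignment exists.

UNSATISFIABLE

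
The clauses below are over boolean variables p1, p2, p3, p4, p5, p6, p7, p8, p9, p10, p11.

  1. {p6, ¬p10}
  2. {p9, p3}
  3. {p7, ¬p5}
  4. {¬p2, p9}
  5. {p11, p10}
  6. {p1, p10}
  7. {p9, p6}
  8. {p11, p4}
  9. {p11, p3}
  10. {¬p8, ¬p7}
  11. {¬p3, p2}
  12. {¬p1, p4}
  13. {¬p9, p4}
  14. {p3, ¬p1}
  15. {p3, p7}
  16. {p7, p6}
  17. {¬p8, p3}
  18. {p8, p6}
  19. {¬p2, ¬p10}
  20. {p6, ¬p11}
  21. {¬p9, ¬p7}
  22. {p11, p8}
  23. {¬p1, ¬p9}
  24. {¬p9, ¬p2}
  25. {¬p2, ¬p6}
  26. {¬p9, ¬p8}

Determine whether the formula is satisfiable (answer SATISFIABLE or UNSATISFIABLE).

p9 = True:
  propagation gives p4=True, p7=False, p5=False, p3=True; an empty clause results — contradiction.
p9 = False:
  propagation gives p3=True, p2=False; an empty clause results — contradiction.
Every branch closes, so no satisfying assignment exists.

UNSATISFIABLE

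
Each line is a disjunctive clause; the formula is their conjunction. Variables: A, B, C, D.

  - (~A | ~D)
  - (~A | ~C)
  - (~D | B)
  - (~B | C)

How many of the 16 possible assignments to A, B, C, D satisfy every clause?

5

Satisfying assignments:
  A=F B=F C=F D=F
  A=F B=F C=T D=F
  A=F B=T C=T D=F
  A=F B=T C=T D=T
  A=T B=F C=F D=F
Count: 5.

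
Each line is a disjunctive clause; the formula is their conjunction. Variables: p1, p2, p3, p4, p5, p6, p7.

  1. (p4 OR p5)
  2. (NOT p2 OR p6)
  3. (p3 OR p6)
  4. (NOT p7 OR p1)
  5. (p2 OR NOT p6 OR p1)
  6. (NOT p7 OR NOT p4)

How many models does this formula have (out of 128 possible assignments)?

29

Case analysis on p6 and p1:
  p6=1, p1=1: p2, p3 free; 4 ways for (p4,p5,p7) × 2^2 = 16.
  p6=1, p1=0: p3 free; 3 ways for (p2,p4,p5,p7) × 2^1 = 6.
  p6=0, p1=1: remaining (p2,p3,p4,p5,p7) ∈ {(0,1,0,1,0); (0,1,0,1,1); (0,1,1,0,0); (0,1,1,1,0)} — 4.
  p6=0, p1=0: remaining (p2,p3,p4,p5,p7) ∈ {(0,1,0,1,0); (0,1,1,0,0); (0,1,1,1,0)} — 3.
Total: 16 + 6 + 4 + 3 = 29.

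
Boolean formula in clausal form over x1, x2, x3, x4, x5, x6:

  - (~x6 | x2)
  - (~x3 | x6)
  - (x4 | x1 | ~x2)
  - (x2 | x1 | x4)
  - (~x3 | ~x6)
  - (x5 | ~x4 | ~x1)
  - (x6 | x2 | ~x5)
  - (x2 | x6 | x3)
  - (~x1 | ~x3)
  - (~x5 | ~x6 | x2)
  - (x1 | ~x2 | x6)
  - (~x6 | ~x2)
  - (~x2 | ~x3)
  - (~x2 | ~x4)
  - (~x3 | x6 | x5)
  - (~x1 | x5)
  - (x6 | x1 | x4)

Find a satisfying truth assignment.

Branch on x1: take x1 = True.
  then x3 is forced to False.
  then x5 is forced to True.
The remaining clauses are satisfied by x2 = True, x4 = False, x6 = False.
Every clause has at least one true literal under this assignment.

x1=T, x2=T, x3=F, x4=F, x5=T, x6=F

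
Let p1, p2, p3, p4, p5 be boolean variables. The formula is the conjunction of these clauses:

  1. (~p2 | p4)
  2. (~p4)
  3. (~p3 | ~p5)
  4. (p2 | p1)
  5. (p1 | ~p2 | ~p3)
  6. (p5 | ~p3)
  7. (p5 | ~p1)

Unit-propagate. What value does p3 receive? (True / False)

False

(~p4) stands alone — p4 = False.
(~p2 | p4) with p4 = False leaves only ~p2, so p2 = False.
(p1 | p2): since p2 = False, the clause reduces to (p1). p1 = True.
(p5 | ~p1): since p1 = True, the clause reduces to (p5). p5 = True.
(~p3 | ~p5) with p5 = True leaves only ~p3, so p3 = False.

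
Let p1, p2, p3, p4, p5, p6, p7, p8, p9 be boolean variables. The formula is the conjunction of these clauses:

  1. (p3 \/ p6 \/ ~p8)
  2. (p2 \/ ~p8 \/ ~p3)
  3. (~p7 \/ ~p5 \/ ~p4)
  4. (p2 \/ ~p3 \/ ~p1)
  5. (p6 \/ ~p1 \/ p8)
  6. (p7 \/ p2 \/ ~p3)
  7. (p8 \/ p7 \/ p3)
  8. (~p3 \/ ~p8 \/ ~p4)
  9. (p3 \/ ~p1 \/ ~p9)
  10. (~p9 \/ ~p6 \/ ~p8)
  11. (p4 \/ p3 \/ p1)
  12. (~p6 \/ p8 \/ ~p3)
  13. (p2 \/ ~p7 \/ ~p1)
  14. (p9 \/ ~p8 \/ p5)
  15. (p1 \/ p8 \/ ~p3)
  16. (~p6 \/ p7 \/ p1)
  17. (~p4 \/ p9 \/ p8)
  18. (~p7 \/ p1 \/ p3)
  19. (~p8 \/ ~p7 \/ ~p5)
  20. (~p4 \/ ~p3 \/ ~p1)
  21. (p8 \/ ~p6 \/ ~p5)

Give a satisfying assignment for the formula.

p1=True  p2=True  p3=False  p4=False  p5=True  p6=True  p7=False  p8=True  p9=False

Check each clause:
  1. (p3 \/ p6 \/ ~p8) — p6 is true.
  2. (~p3 \/ p2 \/ ~p8) — p2 is true.
  3. (~p5 \/ ~p4 \/ ~p7) — ~p7 is true.
  4. (~p1 \/ p2 \/ ~p3) — p2 is true.
  5. (p6 \/ p8 \/ ~p1) — p8 is true.
  6. (p2 \/ p7 \/ ~p3) — p2 is true.
  7. (p8 \/ p7 \/ p3) — p8 is true.
  8. (~p3 \/ ~p4 \/ ~p8) — ~p4 is true.
  9. (~p9 \/ p3 \/ ~p1) — ~p9 is true.
  10. (~p9 \/ ~p6 \/ ~p8) — ~p9 is true.
  11. (p4 \/ p3 \/ p1) — p1 is true.
  12. (~p3 \/ ~p6 \/ p8) — p8 is true.
  13. (p2 \/ ~p7 \/ ~p1) — ~p7 is true.
  14. (~p8 \/ p5 \/ p9) — p5 is true.
  15. (p8 \/ p1 \/ ~p3) — p8 is true.
  16. (p7 \/ p1 \/ ~p6) — p1 is true.
  17. (~p4 \/ p9 \/ p8) — p8 is true.
  18. (p1 \/ ~p7 \/ p3) — ~p7 is true.
  19. (~p7 \/ ~p5 \/ ~p8) — ~p7 is true.
  20. (~p1 \/ ~p4 \/ ~p3) — ~p4 is true.
  21. (~p5 \/ ~p6 \/ p8) — p8 is true.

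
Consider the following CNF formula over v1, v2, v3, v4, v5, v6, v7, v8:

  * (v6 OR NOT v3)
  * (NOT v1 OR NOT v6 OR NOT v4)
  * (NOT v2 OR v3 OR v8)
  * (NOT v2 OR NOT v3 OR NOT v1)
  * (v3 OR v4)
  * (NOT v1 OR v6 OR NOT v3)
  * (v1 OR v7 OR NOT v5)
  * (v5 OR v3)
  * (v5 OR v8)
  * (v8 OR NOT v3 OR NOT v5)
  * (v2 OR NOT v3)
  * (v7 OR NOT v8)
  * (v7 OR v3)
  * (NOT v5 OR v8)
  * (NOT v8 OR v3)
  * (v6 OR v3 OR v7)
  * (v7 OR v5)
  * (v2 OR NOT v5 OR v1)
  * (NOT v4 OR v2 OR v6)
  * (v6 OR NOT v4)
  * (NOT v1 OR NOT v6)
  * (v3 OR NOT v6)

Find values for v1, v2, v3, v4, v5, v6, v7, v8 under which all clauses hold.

v1 = False, v2 = True, v3 = True, v4 = False, v5 = True, v6 = True, v7 = True, v8 = True

Check each clause:
  1. (v6 OR NOT v3) — v6 is true.
  2. (NOT v6 OR NOT v4 OR NOT v1) — NOT v4 is true.
  3. (v8 OR NOT v2 OR v3) — v8 is true.
  4. (NOT v1 OR NOT v3 OR NOT v2) — NOT v1 is true.
  5. (v4 OR v3) — v3 is true.
  6. (v6 OR NOT v3 OR NOT v1) — v6 is true.
  7. (v1 OR NOT v5 OR v7) — v7 is true.
  8. (v5 OR v3) — v3 is true.
  9. (v5 OR v8) — v8 is true.
  10. (NOT v3 OR v8 OR NOT v5) — v8 is true.
  11. (NOT v3 OR v2) — v2 is true.
  12. (v7 OR NOT v8) — v7 is true.
  13. (v3 OR v7) — v3 is true.
  14. (NOT v5 OR v8) — v8 is true.
  15. (v3 OR NOT v8) — v3 is true.
  16. (v3 OR v7 OR v6) — v3 is true.
  17. (v5 OR v7) — v5 is true.
  18. (NOT v5 OR v1 OR v2) — v2 is true.
  19. (v6 OR NOT v4 OR v2) — v2 is true.
  20. (NOT v4 OR v6) — NOT v4 is true.
  21. (NOT v6 OR NOT v1) — NOT v1 is true.
  22. (v3 OR NOT v6) — v3 is true.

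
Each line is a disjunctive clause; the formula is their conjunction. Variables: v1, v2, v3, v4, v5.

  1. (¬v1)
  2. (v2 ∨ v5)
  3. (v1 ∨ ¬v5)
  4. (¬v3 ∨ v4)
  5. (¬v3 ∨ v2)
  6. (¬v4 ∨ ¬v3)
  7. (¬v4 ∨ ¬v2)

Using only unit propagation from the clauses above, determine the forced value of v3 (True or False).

Unit clause (¬v1) sets v1 = False.
In (v1 ∨ ¬v5), v1 is now false; ¬v5 must hold, so v5 = False.
(v2 ∨ v5): since v5 = False, the clause reduces to (v2). v2 = True.
In (¬v4 ∨ ¬v2), ¬v2 is now false; ¬v4 must hold, so v4 = False.
From (¬v3 ∨ v4) and v4 = False: v3 = False.

False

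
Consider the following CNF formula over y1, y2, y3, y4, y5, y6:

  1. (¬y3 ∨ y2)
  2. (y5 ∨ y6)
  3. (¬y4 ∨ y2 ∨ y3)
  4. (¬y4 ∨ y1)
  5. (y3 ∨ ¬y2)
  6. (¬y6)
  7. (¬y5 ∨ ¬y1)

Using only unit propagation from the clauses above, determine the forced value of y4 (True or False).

False

Unit clause (¬y6) sets y6 = False.
In (y5 ∨ y6), y6 is now false; y5 must hold, so y5 = True.
(¬y5 ∨ ¬y1): since y5 = True, the clause reduces to (¬y1). y1 = False.
(¬y4 ∨ y1) with y1 = False leaves only ¬y4, so y4 = False.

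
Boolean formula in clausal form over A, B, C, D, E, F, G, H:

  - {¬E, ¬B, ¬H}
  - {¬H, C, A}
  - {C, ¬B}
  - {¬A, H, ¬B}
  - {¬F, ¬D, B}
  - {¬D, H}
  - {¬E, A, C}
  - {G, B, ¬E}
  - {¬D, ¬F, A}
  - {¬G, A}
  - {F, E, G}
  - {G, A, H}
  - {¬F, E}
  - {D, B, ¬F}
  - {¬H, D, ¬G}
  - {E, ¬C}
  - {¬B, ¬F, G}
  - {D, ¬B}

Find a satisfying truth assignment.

A=True, B=False, C=False, D=False, E=False, F=False, G=True, H=False

Set A = True and propagate.
Set B = False and propagate.
Branch on C: take C = False.
For the remaining variables, D = False, E = False, F = False, G = True, H = False works.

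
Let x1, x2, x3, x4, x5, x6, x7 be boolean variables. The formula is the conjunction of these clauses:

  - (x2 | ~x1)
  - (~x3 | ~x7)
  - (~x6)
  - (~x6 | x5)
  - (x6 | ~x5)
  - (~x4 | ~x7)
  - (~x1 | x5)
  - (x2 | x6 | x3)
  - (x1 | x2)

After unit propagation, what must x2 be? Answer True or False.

True

(~x6) is a unit clause: x6 = False.
(~x5 | x6): since x6 = False, the clause reduces to (~x5). x5 = False.
(~x1 | x5): since x5 = False, the clause reduces to (~x1). x1 = False.
From (x2 | x1) and x1 = False: x2 = True.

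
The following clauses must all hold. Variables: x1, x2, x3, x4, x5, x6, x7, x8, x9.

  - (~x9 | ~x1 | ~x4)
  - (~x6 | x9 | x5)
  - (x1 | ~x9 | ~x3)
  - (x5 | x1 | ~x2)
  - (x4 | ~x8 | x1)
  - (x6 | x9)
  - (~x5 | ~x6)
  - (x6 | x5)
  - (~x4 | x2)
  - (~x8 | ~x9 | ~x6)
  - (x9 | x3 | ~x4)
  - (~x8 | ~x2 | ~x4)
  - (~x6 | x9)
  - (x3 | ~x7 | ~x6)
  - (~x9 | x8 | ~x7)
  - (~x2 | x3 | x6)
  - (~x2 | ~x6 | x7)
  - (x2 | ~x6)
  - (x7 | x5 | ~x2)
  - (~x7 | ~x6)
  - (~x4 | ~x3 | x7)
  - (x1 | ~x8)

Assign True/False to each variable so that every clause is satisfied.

x1=1, x2=1, x3=1, x4=0, x5=1, x6=0, x7=0, x8=1, x9=1

Check each clause:
  1. (~x4 | ~x1 | ~x9) — ~x4 is true.
  2. (x9 | ~x6 | x5) — x9 is true.
  3. (~x3 | ~x9 | x1) — x1 is true.
  4. (~x2 | x1 | x5) — x1 is true.
  5. (x1 | ~x8 | x4) — x1 is true.
  6. (x9 | x6) — x9 is true.
  7. (~x6 | ~x5) — ~x6 is true.
  8. (x5 | x6) — x5 is true.
  9. (~x4 | x2) — x2 is true.
  10. (~x8 | ~x6 | ~x9) — ~x6 is true.
  11. (x9 | x3 | ~x4) — x9 is true.
  12. (~x2 | ~x8 | ~x4) — ~x4 is true.
  13. (x9 | ~x6) — x9 is true.
  14. (~x7 | x3 | ~x6) — ~x7 is true.
  15. (x8 | ~x7 | ~x9) — x8 is true.
  16. (x3 | x6 | ~x2) — x3 is true.
  17. (x7 | ~x2 | ~x6) — ~x6 is true.
  18. (~x6 | x2) — ~x6 is true.
  19. (~x2 | x5 | x7) — x5 is true.
  20. (~x7 | ~x6) — ~x7 is true.
  21. (~x4 | ~x3 | x7) — ~x4 is true.
  22. (x1 | ~x8) — x1 is true.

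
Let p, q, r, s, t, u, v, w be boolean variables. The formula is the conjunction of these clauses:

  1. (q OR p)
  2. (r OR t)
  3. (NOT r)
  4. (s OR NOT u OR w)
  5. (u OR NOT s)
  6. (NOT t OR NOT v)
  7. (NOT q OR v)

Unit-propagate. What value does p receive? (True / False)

True

Unit clause (NOT r) sets r = False.
In (t OR r), r is now false; t must hold, so t = True.
(NOT v OR NOT t): since t = True, the clause reduces to (NOT v). v = False.
In (v OR NOT q), v is now false; NOT q must hold, so q = False.
(p OR q): since q = False, the clause reduces to (p). p = True.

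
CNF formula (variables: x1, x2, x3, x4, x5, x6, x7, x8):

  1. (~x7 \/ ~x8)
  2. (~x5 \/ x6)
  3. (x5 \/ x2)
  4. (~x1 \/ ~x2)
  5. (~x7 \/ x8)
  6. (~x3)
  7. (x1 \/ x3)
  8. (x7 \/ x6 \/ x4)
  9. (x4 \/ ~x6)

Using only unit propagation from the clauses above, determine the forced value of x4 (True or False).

(~x3) is a unit clause: x3 = False.
In (x1 \/ x3), x3 is now false; x1 must hold, so x1 = True.
(~x1 \/ ~x2): since x1 = True, the clause reduces to (~x2). x2 = False.
In (x5 \/ x2), x2 is now false; x5 must hold, so x5 = True.
(~x5 \/ x6): since x5 = True, the clause reduces to (x6). x6 = True.
From (~x6 \/ x4) and x6 = True: x4 = True.

True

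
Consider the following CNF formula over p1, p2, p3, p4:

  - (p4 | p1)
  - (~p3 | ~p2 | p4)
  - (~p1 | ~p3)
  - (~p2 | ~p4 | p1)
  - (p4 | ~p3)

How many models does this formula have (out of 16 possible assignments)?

Satisfying assignments:
  p1=0 p2=0 p3=0 p4=1
  p1=0 p2=0 p3=1 p4=1
  p1=1 p2=0 p3=0 p4=0
  p1=1 p2=0 p3=0 p4=1
  p1=1 p2=1 p3=0 p4=0
  p1=1 p2=1 p3=0 p4=1
That's 6 in total.

6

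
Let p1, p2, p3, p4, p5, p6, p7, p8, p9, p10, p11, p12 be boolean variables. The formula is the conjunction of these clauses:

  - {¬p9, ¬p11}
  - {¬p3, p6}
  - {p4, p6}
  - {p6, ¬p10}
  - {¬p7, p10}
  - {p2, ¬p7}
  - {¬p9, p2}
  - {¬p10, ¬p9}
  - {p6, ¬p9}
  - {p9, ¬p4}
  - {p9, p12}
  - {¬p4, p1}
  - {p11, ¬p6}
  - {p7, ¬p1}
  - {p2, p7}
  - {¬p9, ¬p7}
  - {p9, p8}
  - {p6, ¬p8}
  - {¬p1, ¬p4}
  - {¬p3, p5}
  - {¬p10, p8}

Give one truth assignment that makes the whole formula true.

p1=F  p2=T  p3=F  p4=F  p5=T  p6=T  p7=F  p8=T  p9=F  p10=T  p11=T  p12=T

Check each clause:
  1. {¬p11, ¬p9} — ¬p9 is true.
  2. {¬p3, p6} — ¬p3 is true.
  3. {p4, p6} — p6 is true.
  4. {p6, ¬p10} — p6 is true.
  5. {p10, ¬p7} — ¬p7 is true.
  6. {¬p7, p2} — ¬p7 is true.
  7. {p2, ¬p9} — p2 is true.
  8. {¬p9, ¬p10} — ¬p9 is true.
  9. {¬p9, p6} — p6 is true.
  10. {¬p4, p9} — ¬p4 is true.
  11. {p9, p12} — p12 is true.
  12. {¬p4, p1} — ¬p4 is true.
  13. {¬p6, p11} — p11 is true.
  14. {¬p1, p7} — ¬p1 is true.
  15. {p2, p7} — p2 is true.
  16. {¬p9, ¬p7} — ¬p7 is true.
  17. {p8, p9} — p8 is true.
  18. {¬p8, p6} — p6 is true.
  19. {¬p1, ¬p4} — ¬p4 is true.
  20. {¬p3, p5} — ¬p3 is true.
  21. {¬p10, p8} — p8 is true.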